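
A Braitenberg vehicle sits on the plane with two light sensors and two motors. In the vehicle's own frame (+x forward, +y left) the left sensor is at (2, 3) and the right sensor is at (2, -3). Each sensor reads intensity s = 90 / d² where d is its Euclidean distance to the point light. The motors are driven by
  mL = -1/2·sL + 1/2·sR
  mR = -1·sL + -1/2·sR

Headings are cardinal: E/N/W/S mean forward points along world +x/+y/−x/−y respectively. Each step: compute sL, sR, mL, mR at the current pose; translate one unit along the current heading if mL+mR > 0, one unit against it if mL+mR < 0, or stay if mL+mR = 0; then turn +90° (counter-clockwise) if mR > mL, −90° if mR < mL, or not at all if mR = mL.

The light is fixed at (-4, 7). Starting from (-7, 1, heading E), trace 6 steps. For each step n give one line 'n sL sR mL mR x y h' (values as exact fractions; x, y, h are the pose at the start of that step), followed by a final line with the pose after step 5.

n=0: pose=(-7,1,E); sL=9, sR=45/41; mL=-162/41, mR=-783/82; mL+mR=-27/2 → advance -1; mR−mL=-459/82 → turn -1·90°
n=1: pose=(-8,1,S); sL=18/13, sR=90/113; mL=-432/1469, mR=-2619/1469; mL+mR=-27/13 → advance -1; mR−mL=-2187/1469 → turn -1·90°
n=2: pose=(-8,2,W); sL=9/10, sR=9/4; mL=27/40, mR=-81/40; mL+mR=-27/20 → advance -1; mR−mL=-27/10 → turn -1·90°
n=3: pose=(-7,2,N); sL=2, sR=10; mL=4, mR=-7; mL+mR=-3 → advance -1; mR−mL=-11 → turn -1·90°
n=4: pose=(-7,1,E); sL=9, sR=45/41; mL=-162/41, mR=-783/82; mL+mR=-27/2 → advance -1; mR−mL=-459/82 → turn -1·90°
n=5: pose=(-8,1,S); sL=18/13, sR=90/113; mL=-432/1469, mR=-2619/1469; mL+mR=-27/13 → advance -1; mR−mL=-2187/1469 → turn -1·90°

0 9 45/41 -162/41 -783/82 -7 1 E
1 18/13 90/113 -432/1469 -2619/1469 -8 1 S
2 9/10 9/4 27/40 -81/40 -8 2 W
3 2 10 4 -7 -7 2 N
4 9 45/41 -162/41 -783/82 -7 1 E
5 18/13 90/113 -432/1469 -2619/1469 -8 1 S
final -8 2 W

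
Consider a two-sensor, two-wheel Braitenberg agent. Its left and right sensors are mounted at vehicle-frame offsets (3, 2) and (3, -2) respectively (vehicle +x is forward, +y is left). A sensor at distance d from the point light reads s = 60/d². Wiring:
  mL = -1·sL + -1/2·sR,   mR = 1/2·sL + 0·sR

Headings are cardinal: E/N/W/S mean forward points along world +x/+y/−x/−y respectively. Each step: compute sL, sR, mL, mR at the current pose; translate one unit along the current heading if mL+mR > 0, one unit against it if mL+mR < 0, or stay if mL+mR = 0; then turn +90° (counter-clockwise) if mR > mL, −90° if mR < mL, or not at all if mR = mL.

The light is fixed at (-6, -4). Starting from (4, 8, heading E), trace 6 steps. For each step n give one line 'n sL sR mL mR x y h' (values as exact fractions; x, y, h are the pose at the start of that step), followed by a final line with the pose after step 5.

0 12/73 60/269 -5418/19637 6/73 4 8 E
1 30/137 30/173 -7245/23701 15/137 3 8 N
2 20/39 12/41 -1054/1599 10/39 3 7 W
3 15/52 15/32 -435/832 15/104 4 7 S
4 12/73 60/269 -5418/19637 6/73 4 8 E
5 30/137 30/173 -7245/23701 15/137 3 8 N
final 3 7 W

n=0: pose=(4,8,E); sL=12/73, sR=60/269; mL=-5418/19637, mR=6/73; mL+mR=-3804/19637 → advance -1; mR−mL=7032/19637 → turn +1·90°
n=1: pose=(3,8,N); sL=30/137, sR=30/173; mL=-7245/23701, mR=15/137; mL+mR=-4650/23701 → advance -1; mR−mL=9840/23701 → turn +1·90°
n=2: pose=(3,7,W); sL=20/39, sR=12/41; mL=-1054/1599, mR=10/39; mL+mR=-644/1599 → advance -1; mR−mL=488/533 → turn +1·90°
n=3: pose=(4,7,S); sL=15/52, sR=15/32; mL=-435/832, mR=15/104; mL+mR=-315/832 → advance -1; mR−mL=555/832 → turn +1·90°
n=4: pose=(4,8,E); sL=12/73, sR=60/269; mL=-5418/19637, mR=6/73; mL+mR=-3804/19637 → advance -1; mR−mL=7032/19637 → turn +1·90°
n=5: pose=(3,8,N); sL=30/137, sR=30/173; mL=-7245/23701, mR=15/137; mL+mR=-4650/23701 → advance -1; mR−mL=9840/23701 → turn +1·90°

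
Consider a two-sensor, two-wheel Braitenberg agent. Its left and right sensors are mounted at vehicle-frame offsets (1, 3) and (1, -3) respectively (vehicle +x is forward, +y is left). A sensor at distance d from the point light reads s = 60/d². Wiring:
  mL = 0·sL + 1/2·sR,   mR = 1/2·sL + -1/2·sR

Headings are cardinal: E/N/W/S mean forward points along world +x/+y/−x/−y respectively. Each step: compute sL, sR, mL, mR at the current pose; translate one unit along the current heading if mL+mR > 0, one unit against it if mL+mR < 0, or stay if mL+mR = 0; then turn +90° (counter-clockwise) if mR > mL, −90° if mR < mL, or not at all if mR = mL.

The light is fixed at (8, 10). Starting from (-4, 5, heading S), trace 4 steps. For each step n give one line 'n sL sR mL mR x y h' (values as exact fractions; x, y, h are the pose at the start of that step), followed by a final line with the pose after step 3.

n=0: pose=(-4,5,S); sL=20/39, sR=20/87; mL=10/87, mR=160/1131; mL+mR=10/39 → advance +1; mR−mL=10/377 → turn +1·90°
n=1: pose=(-4,4,E); sL=6/13, sR=30/101; mL=15/101, mR=108/1313; mL+mR=3/13 → advance +1; mR−mL=-87/1313 → turn -1·90°
n=2: pose=(-3,4,S); sL=60/113, sR=12/49; mL=6/49, mR=792/5537; mL+mR=30/113 → advance +1; mR−mL=114/5537 → turn +1·90°
n=3: pose=(-3,3,E); sL=15/29, sR=3/10; mL=3/20, mR=63/580; mL+mR=15/58 → advance +1; mR−mL=-6/145 → turn -1·90°

0 20/39 20/87 10/87 160/1131 -4 5 S
1 6/13 30/101 15/101 108/1313 -4 4 E
2 60/113 12/49 6/49 792/5537 -3 4 S
3 15/29 3/10 3/20 63/580 -3 3 E
final -2 3 S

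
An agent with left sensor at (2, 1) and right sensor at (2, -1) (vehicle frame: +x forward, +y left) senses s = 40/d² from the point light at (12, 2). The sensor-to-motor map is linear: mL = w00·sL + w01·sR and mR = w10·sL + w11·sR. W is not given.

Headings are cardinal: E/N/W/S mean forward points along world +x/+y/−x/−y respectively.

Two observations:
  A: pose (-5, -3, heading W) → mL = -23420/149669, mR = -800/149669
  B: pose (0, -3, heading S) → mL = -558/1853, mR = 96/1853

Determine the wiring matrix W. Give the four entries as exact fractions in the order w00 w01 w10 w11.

obs A: pose=(-5,-3,W) → sL=40/397, sR=40/377, mL=-23420/149669, mR=-800/149669
obs B: pose=(0,-3,S) → sL=4/17, sR=20/109, mL=-558/1853, mR=96/1853
sensor matrix S = [[40/397, 40/377], [4/17, 20/109]]; det S = -1796480/277336657
solve [mL_A; mL_B] = S·[w00; w01] and [mR_A; mR_B] = S·[w10; w11]:
  w00 = -1/2, w01 = -1, w10 = 1, w11 = -1

-1/2 -1 1 -1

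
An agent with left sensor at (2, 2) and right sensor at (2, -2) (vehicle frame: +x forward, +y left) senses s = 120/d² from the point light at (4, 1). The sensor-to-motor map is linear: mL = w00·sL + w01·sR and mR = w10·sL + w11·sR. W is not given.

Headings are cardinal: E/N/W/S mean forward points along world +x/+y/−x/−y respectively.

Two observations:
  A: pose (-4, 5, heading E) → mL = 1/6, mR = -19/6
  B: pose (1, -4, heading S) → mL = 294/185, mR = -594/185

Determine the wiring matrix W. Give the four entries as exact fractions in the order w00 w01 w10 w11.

1 -1/2 -1 -1/2

obs A: pose=(-4,5,E) → sL=5/3, sR=3, mL=1/6, mR=-19/6
obs B: pose=(1,-4,S) → sL=12/5, sR=60/37, mL=294/185, mR=-594/185
sensor matrix S = [[5/3, 3], [12/5, 60/37]]; det S = -832/185
solve [mL_A; mL_B] = S·[w00; w01] and [mR_A; mR_B] = S·[w10; w11]:
  w00 = 1, w01 = -1/2, w10 = -1, w11 = -1/2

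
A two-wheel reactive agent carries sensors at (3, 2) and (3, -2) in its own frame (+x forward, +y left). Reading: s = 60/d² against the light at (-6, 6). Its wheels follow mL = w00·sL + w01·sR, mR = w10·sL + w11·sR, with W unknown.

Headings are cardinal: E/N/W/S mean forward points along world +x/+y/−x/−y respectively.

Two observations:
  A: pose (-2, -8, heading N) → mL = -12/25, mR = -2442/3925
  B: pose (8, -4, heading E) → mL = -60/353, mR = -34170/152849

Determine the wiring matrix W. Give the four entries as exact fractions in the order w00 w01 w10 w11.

-1 0 -1/2 -1

obs A: pose=(-2,-8,N) → sL=12/25, sR=60/157, mL=-12/25, mR=-2442/3925
obs B: pose=(8,-4,E) → sL=60/353, sR=60/433, mL=-60/353, mR=-34170/152849
sensor matrix S = [[12/25, 60/157], [60/353, 60/433]]; det S = 186624/119986465
solve [mL_A; mL_B] = S·[w00; w01] and [mR_A; mR_B] = S·[w10; w11]:
  w00 = -1, w01 = 0, w10 = -1/2, w11 = -1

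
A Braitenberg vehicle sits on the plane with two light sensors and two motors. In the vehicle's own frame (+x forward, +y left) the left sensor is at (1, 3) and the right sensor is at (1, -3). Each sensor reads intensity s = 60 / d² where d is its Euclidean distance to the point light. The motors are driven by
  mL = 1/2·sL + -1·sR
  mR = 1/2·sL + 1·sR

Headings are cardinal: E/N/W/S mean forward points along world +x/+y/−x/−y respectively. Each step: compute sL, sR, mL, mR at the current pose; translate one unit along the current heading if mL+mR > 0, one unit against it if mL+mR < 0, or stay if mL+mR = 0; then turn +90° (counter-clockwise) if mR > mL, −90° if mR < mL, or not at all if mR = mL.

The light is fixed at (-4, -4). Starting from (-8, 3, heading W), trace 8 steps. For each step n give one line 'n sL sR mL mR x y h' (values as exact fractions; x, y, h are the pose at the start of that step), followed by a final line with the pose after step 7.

0 60/41 12/25 258/1025 1242/1025 -8 3 W
1 3/2 3/5 3/20 27/20 -9 3 S
2 60/97 12/5 -1014/485 1314/485 -9 2 E
3 30/49 6/5 -219/245 369/245 -8 2 N
4 60/41 12/25 258/1025 1242/1025 -8 3 W
5 3/2 3/5 3/20 27/20 -9 3 S
6 60/97 12/5 -1014/485 1314/485 -9 2 E
7 30/49 6/5 -219/245 369/245 -8 2 N
final -8 3 W

n=0: pose=(-8,3,W); sL=60/41, sR=12/25; mL=258/1025, mR=1242/1025; mL+mR=60/41 → advance +1; mR−mL=24/25 → turn +1·90°
n=1: pose=(-9,3,S); sL=3/2, sR=3/5; mL=3/20, mR=27/20; mL+mR=3/2 → advance +1; mR−mL=6/5 → turn +1·90°
n=2: pose=(-9,2,E); sL=60/97, sR=12/5; mL=-1014/485, mR=1314/485; mL+mR=60/97 → advance +1; mR−mL=24/5 → turn +1·90°
n=3: pose=(-8,2,N); sL=30/49, sR=6/5; mL=-219/245, mR=369/245; mL+mR=30/49 → advance +1; mR−mL=12/5 → turn +1·90°
n=4: pose=(-8,3,W); sL=60/41, sR=12/25; mL=258/1025, mR=1242/1025; mL+mR=60/41 → advance +1; mR−mL=24/25 → turn +1·90°
n=5: pose=(-9,3,S); sL=3/2, sR=3/5; mL=3/20, mR=27/20; mL+mR=3/2 → advance +1; mR−mL=6/5 → turn +1·90°
n=6: pose=(-9,2,E); sL=60/97, sR=12/5; mL=-1014/485, mR=1314/485; mL+mR=60/97 → advance +1; mR−mL=24/5 → turn +1·90°
n=7: pose=(-8,2,N); sL=30/49, sR=6/5; mL=-219/245, mR=369/245; mL+mR=30/49 → advance +1; mR−mL=12/5 → turn +1·90°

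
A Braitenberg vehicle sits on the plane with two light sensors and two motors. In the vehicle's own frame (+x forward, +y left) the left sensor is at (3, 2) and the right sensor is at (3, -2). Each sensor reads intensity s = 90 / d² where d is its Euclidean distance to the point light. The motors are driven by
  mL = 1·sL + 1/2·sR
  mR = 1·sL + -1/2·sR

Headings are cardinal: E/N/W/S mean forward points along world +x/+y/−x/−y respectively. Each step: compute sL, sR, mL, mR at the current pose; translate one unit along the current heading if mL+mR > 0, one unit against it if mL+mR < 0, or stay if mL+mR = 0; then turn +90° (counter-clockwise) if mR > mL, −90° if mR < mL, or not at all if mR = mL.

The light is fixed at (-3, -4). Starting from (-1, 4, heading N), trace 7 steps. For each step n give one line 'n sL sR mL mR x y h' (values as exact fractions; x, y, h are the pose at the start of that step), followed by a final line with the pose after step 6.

0 90/121 90/137 17775/16577 6885/16577 -1 4 N
1 45/73 45/37 6615/5402 45/5402 -1 5 E
2 90/61 90/37 6075/2257 585/2257 0 5 S
3 5/2 9/10 59/20 41/20 0 4 W
4 90/121 90/137 17775/16577 6885/16577 -1 4 N
5 45/73 45/37 6615/5402 45/5402 -1 5 E
6 90/61 90/37 6075/2257 585/2257 0 5 S
final 0 4 W

n=0: pose=(-1,4,N); sL=90/121, sR=90/137; mL=17775/16577, mR=6885/16577; mL+mR=180/121 → advance +1; mR−mL=-90/137 → turn -1·90°
n=1: pose=(-1,5,E); sL=45/73, sR=45/37; mL=6615/5402, mR=45/5402; mL+mR=90/73 → advance +1; mR−mL=-45/37 → turn -1·90°
n=2: pose=(0,5,S); sL=90/61, sR=90/37; mL=6075/2257, mR=585/2257; mL+mR=180/61 → advance +1; mR−mL=-90/37 → turn -1·90°
n=3: pose=(0,4,W); sL=5/2, sR=9/10; mL=59/20, mR=41/20; mL+mR=5 → advance +1; mR−mL=-9/10 → turn -1·90°
n=4: pose=(-1,4,N); sL=90/121, sR=90/137; mL=17775/16577, mR=6885/16577; mL+mR=180/121 → advance +1; mR−mL=-90/137 → turn -1·90°
n=5: pose=(-1,5,E); sL=45/73, sR=45/37; mL=6615/5402, mR=45/5402; mL+mR=90/73 → advance +1; mR−mL=-45/37 → turn -1·90°
n=6: pose=(0,5,S); sL=90/61, sR=90/37; mL=6075/2257, mR=585/2257; mL+mR=180/61 → advance +1; mR−mL=-90/37 → turn -1·90°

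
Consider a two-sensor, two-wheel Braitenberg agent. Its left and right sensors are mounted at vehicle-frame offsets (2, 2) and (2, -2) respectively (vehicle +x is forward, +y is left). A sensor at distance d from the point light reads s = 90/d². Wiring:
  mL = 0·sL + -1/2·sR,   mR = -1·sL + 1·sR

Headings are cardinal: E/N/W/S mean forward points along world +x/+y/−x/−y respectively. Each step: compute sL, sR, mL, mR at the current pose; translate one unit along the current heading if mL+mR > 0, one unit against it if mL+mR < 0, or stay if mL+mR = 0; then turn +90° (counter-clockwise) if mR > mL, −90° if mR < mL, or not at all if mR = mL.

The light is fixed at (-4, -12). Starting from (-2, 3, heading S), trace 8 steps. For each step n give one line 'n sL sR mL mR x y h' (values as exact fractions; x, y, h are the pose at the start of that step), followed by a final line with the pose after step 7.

0 18/37 90/169 -45/169 288/6253 -2 3 S
1 9/34 45/106 -45/212 144/901 -2 4 E
2 18/65 10/37 -5/37 -16/2405 -3 4 N
3 9/17 9/29 -9/58 -108/493 -3 3 W
4 90/289 18/61 -9/61 -288/17629 -2 3 N
5 5/8 45/128 -45/256 -35/128 -2 2 W
6 90/257 90/281 -45/281 -2160/72217 -1 2 N
7 45/61 45/113 -45/226 -2340/6893 -1 1 W
final 0 1 N

n=0: pose=(-2,3,S); sL=18/37, sR=90/169; mL=-45/169, mR=288/6253; mL+mR=-1377/6253 → advance -1; mR−mL=1953/6253 → turn +1·90°
n=1: pose=(-2,4,E); sL=9/34, sR=45/106; mL=-45/212, mR=144/901; mL+mR=-189/3604 → advance -1; mR−mL=1341/3604 → turn +1·90°
n=2: pose=(-3,4,N); sL=18/65, sR=10/37; mL=-5/37, mR=-16/2405; mL+mR=-341/2405 → advance -1; mR−mL=309/2405 → turn +1·90°
n=3: pose=(-3,3,W); sL=9/17, sR=9/29; mL=-9/58, mR=-108/493; mL+mR=-369/986 → advance -1; mR−mL=-63/986 → turn -1·90°
n=4: pose=(-2,3,N); sL=90/289, sR=18/61; mL=-9/61, mR=-288/17629; mL+mR=-2889/17629 → advance -1; mR−mL=2313/17629 → turn +1·90°
n=5: pose=(-2,2,W); sL=5/8, sR=45/128; mL=-45/256, mR=-35/128; mL+mR=-115/256 → advance -1; mR−mL=-25/256 → turn -1·90°
n=6: pose=(-1,2,N); sL=90/257, sR=90/281; mL=-45/281, mR=-2160/72217; mL+mR=-13725/72217 → advance -1; mR−mL=9405/72217 → turn +1·90°
n=7: pose=(-1,1,W); sL=45/61, sR=45/113; mL=-45/226, mR=-2340/6893; mL+mR=-7425/13786 → advance -1; mR−mL=-1935/13786 → turn -1·90°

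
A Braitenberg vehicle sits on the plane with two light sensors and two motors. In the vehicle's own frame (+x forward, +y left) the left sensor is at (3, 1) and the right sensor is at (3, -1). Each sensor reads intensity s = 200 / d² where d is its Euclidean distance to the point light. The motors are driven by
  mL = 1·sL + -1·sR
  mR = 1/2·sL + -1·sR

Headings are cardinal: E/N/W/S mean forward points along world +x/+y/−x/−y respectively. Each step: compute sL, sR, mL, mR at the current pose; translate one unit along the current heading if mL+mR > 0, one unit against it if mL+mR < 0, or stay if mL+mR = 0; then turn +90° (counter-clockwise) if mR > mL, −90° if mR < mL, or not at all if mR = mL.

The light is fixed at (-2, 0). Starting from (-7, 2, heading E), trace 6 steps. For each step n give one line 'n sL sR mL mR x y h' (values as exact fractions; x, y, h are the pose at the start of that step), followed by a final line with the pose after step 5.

0 200/13 40 -320/13 -420/13 -7 2 E
1 100/13 4 48/13 -2/13 -8 2 S
2 200/81 40/17 160/1377 -1540/1377 -8 1 W
3 50/13 25/4 -125/52 -225/52 -7 1 N
4 40 40 0 -20 -7 0 E
5 100/17 100/29 1200/493 -250/493 -8 0 S
final -8 -1 W

n=0: pose=(-7,2,E); sL=200/13, sR=40; mL=-320/13, mR=-420/13; mL+mR=-740/13 → advance -1; mR−mL=-100/13 → turn -1·90°
n=1: pose=(-8,2,S); sL=100/13, sR=4; mL=48/13, mR=-2/13; mL+mR=46/13 → advance +1; mR−mL=-50/13 → turn -1·90°
n=2: pose=(-8,1,W); sL=200/81, sR=40/17; mL=160/1377, mR=-1540/1377; mL+mR=-460/459 → advance -1; mR−mL=-100/81 → turn -1·90°
n=3: pose=(-7,1,N); sL=50/13, sR=25/4; mL=-125/52, mR=-225/52; mL+mR=-175/26 → advance -1; mR−mL=-25/13 → turn -1·90°
n=4: pose=(-7,0,E); sL=40, sR=40; mL=0, mR=-20; mL+mR=-20 → advance -1; mR−mL=-20 → turn -1·90°
n=5: pose=(-8,0,S); sL=100/17, sR=100/29; mL=1200/493, mR=-250/493; mL+mR=950/493 → advance +1; mR−mL=-50/17 → turn -1·90°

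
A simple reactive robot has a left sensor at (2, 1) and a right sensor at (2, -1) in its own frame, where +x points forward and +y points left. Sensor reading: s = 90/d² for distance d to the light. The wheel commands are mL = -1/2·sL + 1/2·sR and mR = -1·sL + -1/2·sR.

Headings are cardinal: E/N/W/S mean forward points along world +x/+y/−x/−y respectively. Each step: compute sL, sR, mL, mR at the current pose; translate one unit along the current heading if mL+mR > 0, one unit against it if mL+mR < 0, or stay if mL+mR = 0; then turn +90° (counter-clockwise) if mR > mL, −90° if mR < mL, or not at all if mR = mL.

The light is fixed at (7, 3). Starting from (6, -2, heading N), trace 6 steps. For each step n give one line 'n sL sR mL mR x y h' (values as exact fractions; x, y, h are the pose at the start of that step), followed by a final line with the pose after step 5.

n=0: pose=(6,-2,N); sL=90/13, sR=10; mL=20/13, mR=-155/13; mL+mR=-135/13 → advance -1; mR−mL=-175/13 → turn -1·90°
n=1: pose=(6,-3,E); sL=45/13, sR=9/5; mL=-54/65, mR=-567/130; mL+mR=-135/26 → advance -1; mR−mL=-459/130 → turn -1·90°
n=2: pose=(5,-3,S); sL=18/13, sR=90/73; mL=-72/949, mR=-1899/949; mL+mR=-27/13 → advance -1; mR−mL=-1827/949 → turn -1·90°
n=3: pose=(5,-2,W); sL=45/26, sR=45/16; mL=225/416, mR=-1305/416; mL+mR=-135/52 → advance -1; mR−mL=-765/208 → turn -1·90°
n=4: pose=(6,-2,N); sL=90/13, sR=10; mL=20/13, mR=-155/13; mL+mR=-135/13 → advance -1; mR−mL=-175/13 → turn -1·90°
n=5: pose=(6,-3,E); sL=45/13, sR=9/5; mL=-54/65, mR=-567/130; mL+mR=-135/26 → advance -1; mR−mL=-459/130 → turn -1·90°

0 90/13 10 20/13 -155/13 6 -2 N
1 45/13 9/5 -54/65 -567/130 6 -3 E
2 18/13 90/73 -72/949 -1899/949 5 -3 S
3 45/26 45/16 225/416 -1305/416 5 -2 W
4 90/13 10 20/13 -155/13 6 -2 N
5 45/13 9/5 -54/65 -567/130 6 -3 E
final 5 -3 S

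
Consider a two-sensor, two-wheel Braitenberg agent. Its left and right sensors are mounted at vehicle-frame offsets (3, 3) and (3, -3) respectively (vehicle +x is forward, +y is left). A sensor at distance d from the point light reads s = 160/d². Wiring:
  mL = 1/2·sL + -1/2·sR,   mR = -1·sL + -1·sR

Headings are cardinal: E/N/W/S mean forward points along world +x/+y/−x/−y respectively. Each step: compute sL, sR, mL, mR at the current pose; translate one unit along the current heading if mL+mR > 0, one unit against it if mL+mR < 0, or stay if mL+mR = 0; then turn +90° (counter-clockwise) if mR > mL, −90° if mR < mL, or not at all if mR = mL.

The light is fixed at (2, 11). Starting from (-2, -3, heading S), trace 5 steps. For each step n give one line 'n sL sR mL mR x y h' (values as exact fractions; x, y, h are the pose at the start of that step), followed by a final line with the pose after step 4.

0 16/29 80/169 192/4901 -5024/4901 -2 -3 S
1 32/61 160/149 -2496/9089 -14528/9089 -2 -2 W
2 20/17 8/5 -18/85 -236/85 -1 -2 N
3 160/121 160/289 13440/34969 -65600/34969 -1 -3 E
4 16/29 80/169 192/4901 -5024/4901 -2 -3 S
final -2 -2 W

n=0: pose=(-2,-3,S); sL=16/29, sR=80/169; mL=192/4901, mR=-5024/4901; mL+mR=-4832/4901 → advance -1; mR−mL=-5216/4901 → turn -1·90°
n=1: pose=(-2,-2,W); sL=32/61, sR=160/149; mL=-2496/9089, mR=-14528/9089; mL+mR=-17024/9089 → advance -1; mR−mL=-12032/9089 → turn -1·90°
n=2: pose=(-1,-2,N); sL=20/17, sR=8/5; mL=-18/85, mR=-236/85; mL+mR=-254/85 → advance -1; mR−mL=-218/85 → turn -1·90°
n=3: pose=(-1,-3,E); sL=160/121, sR=160/289; mL=13440/34969, mR=-65600/34969; mL+mR=-52160/34969 → advance -1; mR−mL=-79040/34969 → turn -1·90°
n=4: pose=(-2,-3,S); sL=16/29, sR=80/169; mL=192/4901, mR=-5024/4901; mL+mR=-4832/4901 → advance -1; mR−mL=-5216/4901 → turn -1·90°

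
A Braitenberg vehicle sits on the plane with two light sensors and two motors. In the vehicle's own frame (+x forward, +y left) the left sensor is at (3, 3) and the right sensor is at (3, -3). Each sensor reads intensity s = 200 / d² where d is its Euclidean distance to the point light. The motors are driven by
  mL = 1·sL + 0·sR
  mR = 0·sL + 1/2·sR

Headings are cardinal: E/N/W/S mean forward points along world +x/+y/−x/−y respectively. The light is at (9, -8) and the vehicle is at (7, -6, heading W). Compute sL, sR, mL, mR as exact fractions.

100/13 4 100/13 2

left sensor world pos  = (4, -9); dL² = 26
right sensor world pos = (4, -3); dR² = 50
sL = 200/26 = 100/13
sR = 200/50 = 4
mL = 1·sL + 0·sR = 100/13
mR = 0·sL + 1/2·sR = 2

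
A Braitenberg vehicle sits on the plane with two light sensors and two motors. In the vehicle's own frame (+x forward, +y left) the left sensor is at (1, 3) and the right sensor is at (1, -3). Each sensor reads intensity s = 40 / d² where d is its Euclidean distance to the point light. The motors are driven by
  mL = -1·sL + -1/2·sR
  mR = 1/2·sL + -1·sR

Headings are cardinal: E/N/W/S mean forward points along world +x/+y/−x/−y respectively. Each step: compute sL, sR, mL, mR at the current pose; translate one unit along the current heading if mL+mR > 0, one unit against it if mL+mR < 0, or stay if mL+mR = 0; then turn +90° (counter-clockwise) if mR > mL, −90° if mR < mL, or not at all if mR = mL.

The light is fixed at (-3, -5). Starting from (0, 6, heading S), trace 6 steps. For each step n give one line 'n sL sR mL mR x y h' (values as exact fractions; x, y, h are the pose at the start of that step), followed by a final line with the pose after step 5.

0 5/17 2/5 -42/85 -43/170 0 6 S
1 40/241 40/97 -8700/23377 -7700/23377 0 7 E
2 4/17 20/97 -558/1649 -146/1649 -1 7 N
3 8/13 40/197 -1836/2561 268/2561 -1 6 W
4 5/17 2/5 -42/85 -43/170 0 6 S
5 40/241 40/97 -8700/23377 -7700/23377 0 7 E
final -1 7 N

n=0: pose=(0,6,S); sL=5/17, sR=2/5; mL=-42/85, mR=-43/170; mL+mR=-127/170 → advance -1; mR−mL=41/170 → turn +1·90°
n=1: pose=(0,7,E); sL=40/241, sR=40/97; mL=-8700/23377, mR=-7700/23377; mL+mR=-16400/23377 → advance -1; mR−mL=1000/23377 → turn +1·90°
n=2: pose=(-1,7,N); sL=4/17, sR=20/97; mL=-558/1649, mR=-146/1649; mL+mR=-704/1649 → advance -1; mR−mL=412/1649 → turn +1·90°
n=3: pose=(-1,6,W); sL=8/13, sR=40/197; mL=-1836/2561, mR=268/2561; mL+mR=-1568/2561 → advance -1; mR−mL=2104/2561 → turn +1·90°
n=4: pose=(0,6,S); sL=5/17, sR=2/5; mL=-42/85, mR=-43/170; mL+mR=-127/170 → advance -1; mR−mL=41/170 → turn +1·90°
n=5: pose=(0,7,E); sL=40/241, sR=40/97; mL=-8700/23377, mR=-7700/23377; mL+mR=-16400/23377 → advance -1; mR−mL=1000/23377 → turn +1·90°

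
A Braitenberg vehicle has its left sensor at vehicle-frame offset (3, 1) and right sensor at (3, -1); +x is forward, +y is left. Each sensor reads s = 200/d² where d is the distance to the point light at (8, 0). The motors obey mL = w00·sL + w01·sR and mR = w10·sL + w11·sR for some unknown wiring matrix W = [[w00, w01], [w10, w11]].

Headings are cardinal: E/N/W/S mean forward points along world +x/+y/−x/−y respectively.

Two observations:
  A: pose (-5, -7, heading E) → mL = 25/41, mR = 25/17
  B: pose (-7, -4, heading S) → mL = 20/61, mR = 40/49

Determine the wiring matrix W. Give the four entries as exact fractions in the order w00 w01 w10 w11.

0 1/2 1 0

obs A: pose=(-5,-7,E) → sL=25/17, sR=50/41, mL=25/41, mR=25/17
obs B: pose=(-7,-4,S) → sL=40/49, sR=40/61, mL=20/61, mR=40/49
sensor matrix S = [[25/17, 50/41], [40/49, 40/61]]; det S = -65000/2083333
solve [mL_A; mL_B] = S·[w00; w01] and [mR_A; mR_B] = S·[w10; w11]:
  w00 = 0, w01 = 1/2, w10 = 1, w11 = 0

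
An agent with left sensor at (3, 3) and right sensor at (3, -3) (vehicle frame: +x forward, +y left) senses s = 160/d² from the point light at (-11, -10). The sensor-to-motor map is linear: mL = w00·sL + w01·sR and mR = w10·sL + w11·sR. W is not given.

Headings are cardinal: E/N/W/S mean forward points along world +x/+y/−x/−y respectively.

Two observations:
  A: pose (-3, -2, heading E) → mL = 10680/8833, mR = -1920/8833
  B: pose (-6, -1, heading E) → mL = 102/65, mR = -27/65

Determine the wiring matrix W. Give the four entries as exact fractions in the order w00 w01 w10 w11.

1 1/2 1/2 -1/2

obs A: pose=(-3,-2,E) → sL=80/121, sR=80/73, mL=10680/8833, mR=-1920/8833
obs B: pose=(-6,-1,E) → sL=10/13, sR=8/5, mL=102/65, mR=-27/65
sensor matrix S = [[80/121, 80/73], [10/13, 8/5]]; det S = 24672/114829
solve [mL_A; mL_B] = S·[w00; w01] and [mR_A; mR_B] = S·[w10; w11]:
  w00 = 1, w01 = 1/2, w10 = 1/2, w11 = -1/2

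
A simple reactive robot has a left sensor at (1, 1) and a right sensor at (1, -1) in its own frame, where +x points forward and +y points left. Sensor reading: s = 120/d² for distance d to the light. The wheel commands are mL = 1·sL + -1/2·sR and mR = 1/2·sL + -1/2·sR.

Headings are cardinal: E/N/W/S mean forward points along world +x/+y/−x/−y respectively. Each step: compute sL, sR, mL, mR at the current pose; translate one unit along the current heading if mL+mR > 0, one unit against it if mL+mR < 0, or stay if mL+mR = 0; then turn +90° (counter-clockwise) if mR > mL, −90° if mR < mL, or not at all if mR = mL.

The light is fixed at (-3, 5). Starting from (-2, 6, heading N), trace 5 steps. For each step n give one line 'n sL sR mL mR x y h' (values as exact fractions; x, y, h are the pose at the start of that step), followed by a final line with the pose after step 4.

0 30 15 45/2 15/2 -2 6 N
1 120/13 24 -36/13 -96/13 -2 7 E
2 60 60 30 0 -3 7 S
3 120 24 108 48 -3 6 W
4 15 30 0 -15/2 -4 6 N
final -4 5 E

n=0: pose=(-2,6,N); sL=30, sR=15; mL=45/2, mR=15/2; mL+mR=30 → advance +1; mR−mL=-15 → turn -1·90°
n=1: pose=(-2,7,E); sL=120/13, sR=24; mL=-36/13, mR=-96/13; mL+mR=-132/13 → advance -1; mR−mL=-60/13 → turn -1·90°
n=2: pose=(-3,7,S); sL=60, sR=60; mL=30, mR=0; mL+mR=30 → advance +1; mR−mL=-30 → turn -1·90°
n=3: pose=(-3,6,W); sL=120, sR=24; mL=108, mR=48; mL+mR=156 → advance +1; mR−mL=-60 → turn -1·90°
n=4: pose=(-4,6,N); sL=15, sR=30; mL=0, mR=-15/2; mL+mR=-15/2 → advance -1; mR−mL=-15/2 → turn -1·90°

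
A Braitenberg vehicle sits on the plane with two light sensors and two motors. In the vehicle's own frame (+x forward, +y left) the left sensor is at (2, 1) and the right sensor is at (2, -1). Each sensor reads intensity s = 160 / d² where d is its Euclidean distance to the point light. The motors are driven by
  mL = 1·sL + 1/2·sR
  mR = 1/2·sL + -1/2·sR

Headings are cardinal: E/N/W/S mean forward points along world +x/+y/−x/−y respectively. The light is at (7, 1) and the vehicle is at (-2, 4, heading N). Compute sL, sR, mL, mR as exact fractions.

left sensor world pos  = (-3, 6); dL² = 125
right sensor world pos = (-1, 6); dR² = 89
sL = 160/125 = 32/25
sR = 160/89 = 160/89
mL = 1·sL + 1/2·sR = 4848/2225
mR = 1/2·sL + -1/2·sR = -576/2225

32/25 160/89 4848/2225 -576/2225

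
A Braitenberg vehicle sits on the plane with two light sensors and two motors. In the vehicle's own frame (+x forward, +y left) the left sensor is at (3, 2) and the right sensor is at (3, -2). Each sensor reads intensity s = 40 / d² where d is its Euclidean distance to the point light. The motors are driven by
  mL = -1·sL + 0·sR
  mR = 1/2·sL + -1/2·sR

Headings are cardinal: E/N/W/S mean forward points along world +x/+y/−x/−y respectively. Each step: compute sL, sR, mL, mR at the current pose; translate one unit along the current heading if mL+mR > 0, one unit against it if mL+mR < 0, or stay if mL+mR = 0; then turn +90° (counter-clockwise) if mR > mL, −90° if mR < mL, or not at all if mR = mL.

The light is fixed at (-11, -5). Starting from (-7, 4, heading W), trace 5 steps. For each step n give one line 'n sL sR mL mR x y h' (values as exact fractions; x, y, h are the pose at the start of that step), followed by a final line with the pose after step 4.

0 4/5 20/61 -4/5 72/305 -7 4 W
1 8/17 8/9 -8/17 -32/153 -6 4 S
2 5/26 5/16 -5/26 -25/416 -6 5 E
3 40/173 8/41 -40/173 128/7093 -7 5 N
4 4/5 20/61 -4/5 72/305 -7 4 W
final -6 4 S

n=0: pose=(-7,4,W); sL=4/5, sR=20/61; mL=-4/5, mR=72/305; mL+mR=-172/305 → advance -1; mR−mL=316/305 → turn +1·90°
n=1: pose=(-6,4,S); sL=8/17, sR=8/9; mL=-8/17, mR=-32/153; mL+mR=-104/153 → advance -1; mR−mL=40/153 → turn +1·90°
n=2: pose=(-6,5,E); sL=5/26, sR=5/16; mL=-5/26, mR=-25/416; mL+mR=-105/416 → advance -1; mR−mL=55/416 → turn +1·90°
n=3: pose=(-7,5,N); sL=40/173, sR=8/41; mL=-40/173, mR=128/7093; mL+mR=-1512/7093 → advance -1; mR−mL=1768/7093 → turn +1·90°
n=4: pose=(-7,4,W); sL=4/5, sR=20/61; mL=-4/5, mR=72/305; mL+mR=-172/305 → advance -1; mR−mL=316/305 → turn +1·90°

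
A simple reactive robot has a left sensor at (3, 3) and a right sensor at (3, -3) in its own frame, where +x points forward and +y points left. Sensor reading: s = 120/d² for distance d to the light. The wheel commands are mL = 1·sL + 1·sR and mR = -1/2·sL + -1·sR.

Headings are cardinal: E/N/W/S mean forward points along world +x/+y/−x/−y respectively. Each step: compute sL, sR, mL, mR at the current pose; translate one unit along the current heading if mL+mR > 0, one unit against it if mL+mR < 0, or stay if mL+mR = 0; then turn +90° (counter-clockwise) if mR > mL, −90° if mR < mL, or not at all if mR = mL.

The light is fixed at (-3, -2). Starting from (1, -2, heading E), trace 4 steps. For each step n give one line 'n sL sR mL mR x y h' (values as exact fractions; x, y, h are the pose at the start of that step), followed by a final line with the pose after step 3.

0 60/29 60/29 120/29 -90/29 1 -2 E
1 120/73 120/13 10320/949 -9540/949 2 -2 S
2 6 15 21 -18 2 -3 W
3 24 120/53 1392/53 -756/53 1 -3 N
final 1 -2 E

n=0: pose=(1,-2,E); sL=60/29, sR=60/29; mL=120/29, mR=-90/29; mL+mR=30/29 → advance +1; mR−mL=-210/29 → turn -1·90°
n=1: pose=(2,-2,S); sL=120/73, sR=120/13; mL=10320/949, mR=-9540/949; mL+mR=60/73 → advance +1; mR−mL=-19860/949 → turn -1·90°
n=2: pose=(2,-3,W); sL=6, sR=15; mL=21, mR=-18; mL+mR=3 → advance +1; mR−mL=-39 → turn -1·90°
n=3: pose=(1,-3,N); sL=24, sR=120/53; mL=1392/53, mR=-756/53; mL+mR=12 → advance +1; mR−mL=-2148/53 → turn -1·90°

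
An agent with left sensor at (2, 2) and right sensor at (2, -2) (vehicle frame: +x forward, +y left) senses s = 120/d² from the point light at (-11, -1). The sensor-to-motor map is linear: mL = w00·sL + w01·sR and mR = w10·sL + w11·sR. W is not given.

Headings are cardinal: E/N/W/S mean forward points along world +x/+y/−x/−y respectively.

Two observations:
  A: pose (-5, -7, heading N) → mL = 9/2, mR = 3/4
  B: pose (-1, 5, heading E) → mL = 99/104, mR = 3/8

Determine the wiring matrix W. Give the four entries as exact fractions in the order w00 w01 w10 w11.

obs A: pose=(-5,-7,N) → sL=15/4, sR=3/2, mL=9/2, mR=3/4
obs B: pose=(-1,5,E) → sL=15/26, sR=3/4, mL=99/104, mR=3/8
sensor matrix S = [[15/4, 3/2], [15/26, 3/4]]; det S = 405/208
solve [mL_A; mL_B] = S·[w00; w01] and [mR_A; mR_B] = S·[w10; w11]:
  w00 = 1, w01 = 1/2, w10 = 0, w11 = 1/2

1 1/2 0 1/2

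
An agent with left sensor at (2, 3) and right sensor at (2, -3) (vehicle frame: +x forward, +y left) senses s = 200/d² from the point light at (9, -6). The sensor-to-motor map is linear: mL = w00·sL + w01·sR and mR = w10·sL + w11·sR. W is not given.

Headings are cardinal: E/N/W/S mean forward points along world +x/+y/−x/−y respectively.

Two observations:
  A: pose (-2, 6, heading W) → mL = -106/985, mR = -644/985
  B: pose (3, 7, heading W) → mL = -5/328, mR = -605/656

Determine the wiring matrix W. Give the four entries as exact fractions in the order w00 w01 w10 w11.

1/2 -1 -1/2 -1/2

obs A: pose=(-2,6,W) → sL=4/5, sR=100/197, mL=-106/985, mR=-644/985
obs B: pose=(3,7,W) → sL=50/41, sR=5/8, mL=-5/328, mR=-605/656
sensor matrix S = [[4/5, 100/197], [50/41, 5/8]]; det S = -1923/16154
solve [mL_A; mL_B] = S·[w00; w01] and [mR_A; mR_B] = S·[w10; w11]:
  w00 = 1/2, w01 = -1, w10 = -1/2, w11 = -1/2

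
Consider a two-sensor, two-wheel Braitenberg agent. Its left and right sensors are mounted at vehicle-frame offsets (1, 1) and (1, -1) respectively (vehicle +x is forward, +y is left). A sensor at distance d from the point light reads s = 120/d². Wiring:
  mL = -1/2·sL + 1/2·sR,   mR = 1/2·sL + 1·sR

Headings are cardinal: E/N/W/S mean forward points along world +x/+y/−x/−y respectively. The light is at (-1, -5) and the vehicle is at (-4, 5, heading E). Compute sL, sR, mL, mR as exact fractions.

left sensor world pos  = (-3, 6); dL² = 125
right sensor world pos = (-3, 4); dR² = 85
sL = 120/125 = 24/25
sR = 120/85 = 24/17
mL = -1/2·sL + 1/2·sR = 96/425
mR = 1/2·sL + 1·sR = 804/425

24/25 24/17 96/425 804/425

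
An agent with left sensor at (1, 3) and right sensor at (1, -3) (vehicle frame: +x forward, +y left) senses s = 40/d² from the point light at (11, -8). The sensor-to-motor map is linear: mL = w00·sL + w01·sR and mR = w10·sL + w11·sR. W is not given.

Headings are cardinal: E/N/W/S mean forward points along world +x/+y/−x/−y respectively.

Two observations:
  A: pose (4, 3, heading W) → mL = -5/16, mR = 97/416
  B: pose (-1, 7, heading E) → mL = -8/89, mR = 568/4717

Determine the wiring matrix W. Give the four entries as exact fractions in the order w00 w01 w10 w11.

obs A: pose=(4,3,W) → sL=5/16, sR=2/13, mL=-5/16, mR=97/416
obs B: pose=(-1,7,E) → sL=8/89, sR=8/53, mL=-8/89, mR=568/4717
sensor matrix S = [[5/16, 2/13], [8/89, 8/53]]; det S = 4089/122642
solve [mL_A; mL_B] = S·[w00; w01] and [mR_A; mR_B] = S·[w10; w11]:
  w00 = -1, w01 = 0, w10 = 1/2, w11 = 1/2

-1 0 1/2 1/2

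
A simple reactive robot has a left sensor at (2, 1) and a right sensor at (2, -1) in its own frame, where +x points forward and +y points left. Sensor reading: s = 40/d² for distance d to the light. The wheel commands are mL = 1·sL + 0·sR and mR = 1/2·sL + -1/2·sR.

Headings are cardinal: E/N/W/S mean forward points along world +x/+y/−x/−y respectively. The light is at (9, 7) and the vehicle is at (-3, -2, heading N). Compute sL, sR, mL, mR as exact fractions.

left sensor world pos  = (-4, 0); dL² = 218
right sensor world pos = (-2, 0); dR² = 170
sL = 40/218 = 20/109
sR = 40/170 = 4/17
mL = 1·sL + 0·sR = 20/109
mR = 1/2·sL + -1/2·sR = -48/1853

20/109 4/17 20/109 -48/1853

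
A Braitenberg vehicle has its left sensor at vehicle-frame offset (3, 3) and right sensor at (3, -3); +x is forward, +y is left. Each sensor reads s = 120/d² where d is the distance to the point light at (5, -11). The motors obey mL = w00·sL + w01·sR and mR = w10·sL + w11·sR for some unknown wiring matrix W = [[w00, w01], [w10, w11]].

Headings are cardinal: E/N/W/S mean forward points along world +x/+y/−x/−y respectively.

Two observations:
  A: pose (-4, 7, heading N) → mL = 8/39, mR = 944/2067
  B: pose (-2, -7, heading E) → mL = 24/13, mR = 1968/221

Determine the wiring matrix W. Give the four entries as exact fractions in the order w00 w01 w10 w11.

obs A: pose=(-4,7,N) → sL=8/39, sR=40/159, mL=8/39, mR=944/2067
obs B: pose=(-2,-7,E) → sL=24/13, sR=120/17, mL=24/13, mR=1968/221
sensor matrix S = [[8/39, 40/159], [24/13, 120/17]]; det S = 11520/11713
solve [mL_A; mL_B] = S·[w00; w01] and [mR_A; mR_B] = S·[w10; w11]:
  w00 = 1, w01 = 0, w10 = 1, w11 = 1

1 0 1 1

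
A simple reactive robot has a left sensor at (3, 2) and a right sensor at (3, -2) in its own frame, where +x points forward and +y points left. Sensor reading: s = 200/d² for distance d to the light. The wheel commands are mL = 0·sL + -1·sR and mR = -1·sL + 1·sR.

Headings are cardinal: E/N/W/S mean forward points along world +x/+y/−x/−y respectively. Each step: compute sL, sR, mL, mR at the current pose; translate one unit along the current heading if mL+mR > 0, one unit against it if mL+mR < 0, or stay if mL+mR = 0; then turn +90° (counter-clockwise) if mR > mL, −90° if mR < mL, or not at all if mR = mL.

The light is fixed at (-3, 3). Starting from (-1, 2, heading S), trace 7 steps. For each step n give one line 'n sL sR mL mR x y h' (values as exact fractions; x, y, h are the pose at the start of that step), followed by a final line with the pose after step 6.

0 25/4 25/2 -25/2 25/4 -1 2 S
1 200/29 200/29 -200/29 0 -1 3 E
2 20 100/9 -100/9 -80/9 -2 3 N
3 200/13 40 -40 320/13 -2 2 W
4 25/4 25/2 -25/2 25/4 -1 2 S
5 200/29 200/29 -200/29 0 -1 3 E
6 20 100/9 -100/9 -80/9 -2 3 N
final -2 2 W

n=0: pose=(-1,2,S); sL=25/4, sR=25/2; mL=-25/2, mR=25/4; mL+mR=-25/4 → advance -1; mR−mL=75/4 → turn +1·90°
n=1: pose=(-1,3,E); sL=200/29, sR=200/29; mL=-200/29, mR=0; mL+mR=-200/29 → advance -1; mR−mL=200/29 → turn +1·90°
n=2: pose=(-2,3,N); sL=20, sR=100/9; mL=-100/9, mR=-80/9; mL+mR=-20 → advance -1; mR−mL=20/9 → turn +1·90°
n=3: pose=(-2,2,W); sL=200/13, sR=40; mL=-40, mR=320/13; mL+mR=-200/13 → advance -1; mR−mL=840/13 → turn +1·90°
n=4: pose=(-1,2,S); sL=25/4, sR=25/2; mL=-25/2, mR=25/4; mL+mR=-25/4 → advance -1; mR−mL=75/4 → turn +1·90°
n=5: pose=(-1,3,E); sL=200/29, sR=200/29; mL=-200/29, mR=0; mL+mR=-200/29 → advance -1; mR−mL=200/29 → turn +1·90°
n=6: pose=(-2,3,N); sL=20, sR=100/9; mL=-100/9, mR=-80/9; mL+mR=-20 → advance -1; mR−mL=20/9 → turn +1·90°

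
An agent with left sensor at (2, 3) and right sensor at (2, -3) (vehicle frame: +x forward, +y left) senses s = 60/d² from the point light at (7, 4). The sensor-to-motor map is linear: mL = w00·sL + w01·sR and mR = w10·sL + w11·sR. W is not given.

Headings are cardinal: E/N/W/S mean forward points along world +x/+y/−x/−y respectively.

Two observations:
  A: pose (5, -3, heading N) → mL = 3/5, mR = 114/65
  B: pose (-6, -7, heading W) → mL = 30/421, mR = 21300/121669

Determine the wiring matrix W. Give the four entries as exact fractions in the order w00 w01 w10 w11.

obs A: pose=(5,-3,N) → sL=6/5, sR=30/13, mL=3/5, mR=114/65
obs B: pose=(-6,-7,W) → sL=60/421, sR=60/289, mL=30/421, mR=21300/121669
sensor matrix S = [[6/5, 30/13], [60/421, 60/289]]; det S = -126144/1581697
solve [mL_A; mL_B] = S·[w00; w01] and [mR_A; mR_B] = S·[w10; w11]:
  w00 = 1/2, w01 = 0, w10 = 1/2, w11 = 1/2

1/2 0 1/2 1/2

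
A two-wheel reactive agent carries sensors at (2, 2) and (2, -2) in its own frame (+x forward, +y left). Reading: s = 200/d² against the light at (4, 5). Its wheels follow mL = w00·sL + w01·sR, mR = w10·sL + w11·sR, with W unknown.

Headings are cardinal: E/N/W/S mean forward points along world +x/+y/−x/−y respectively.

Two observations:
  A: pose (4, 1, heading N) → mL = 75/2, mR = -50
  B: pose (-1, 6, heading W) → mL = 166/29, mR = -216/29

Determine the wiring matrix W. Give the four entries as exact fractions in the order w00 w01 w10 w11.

1 1/2 -1 -1

obs A: pose=(4,1,N) → sL=25, sR=25, mL=75/2, mR=-50
obs B: pose=(-1,6,W) → sL=4, sR=100/29, mL=166/29, mR=-216/29
sensor matrix S = [[25, 25], [4, 100/29]]; det S = -400/29
solve [mL_A; mL_B] = S·[w00; w01] and [mR_A; mR_B] = S·[w10; w11]:
  w00 = 1, w01 = 1/2, w10 = -1, w11 = -1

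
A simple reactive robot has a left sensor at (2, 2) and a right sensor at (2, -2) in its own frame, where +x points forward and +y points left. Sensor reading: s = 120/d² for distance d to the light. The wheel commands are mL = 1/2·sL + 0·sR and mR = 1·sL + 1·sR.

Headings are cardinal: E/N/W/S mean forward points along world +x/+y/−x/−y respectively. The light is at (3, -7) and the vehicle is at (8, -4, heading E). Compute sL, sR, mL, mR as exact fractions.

left sensor world pos  = (10, -2); dL² = 74
right sensor world pos = (10, -6); dR² = 50
sL = 120/74 = 60/37
sR = 120/50 = 12/5
mL = 1/2·sL + 0·sR = 30/37
mR = 1·sL + 1·sR = 744/185

60/37 12/5 30/37 744/185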